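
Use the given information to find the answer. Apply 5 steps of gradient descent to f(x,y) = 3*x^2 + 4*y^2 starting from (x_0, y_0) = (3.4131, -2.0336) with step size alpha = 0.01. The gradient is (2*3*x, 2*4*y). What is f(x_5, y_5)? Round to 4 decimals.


Gradient descent on f(x,y) = 3*x^2 + 4*y^2.
Starting point: (3.4131, -2.0336), alpha = 0.01
Step 1: grad_x = 2*3*3.4131 = 20.4786, grad_y = 2*4*-2.0336 = -16.2688
  x_1 = 3.4131 - 0.01*20.4786 = 3.2083
  y_1 = -2.0336 - 0.01*-16.2688 = -1.8709
Step 2: grad_x = 2*3*3.2083 = 19.2499, grad_y = 2*4*-1.8709 = -14.9673
  x_2 = 3.2083 - 0.01*19.2499 = 3.0158
  y_2 = -1.8709 - 0.01*-14.9673 = -1.7212
Step 3: grad_x = 2*3*3.0158 = 18.0949, grad_y = 2*4*-1.7212 = -13.7699
  x_3 = 3.0158 - 0.01*18.0949 = 2.8349
  y_3 = -1.7212 - 0.01*-13.7699 = -1.5835
Step 4: grad_x = 2*3*2.8349 = 17.0092, grad_y = 2*4*-1.5835 = -12.6683
  x_4 = 2.8349 - 0.01*17.0092 = 2.6648
  y_4 = -1.5835 - 0.01*-12.6683 = -1.4569
Step 5: grad_x = 2*3*2.6648 = 15.9886, grad_y = 2*4*-1.4569 = -11.6549
  x_5 = 2.6648 - 0.01*15.9886 = 2.5049
  y_5 = -1.4569 - 0.01*-11.6549 = -1.3403
f(2.5049, -1.3403) = 3*2.5049^2 + 4*(-1.3403)^2 = 26.0091


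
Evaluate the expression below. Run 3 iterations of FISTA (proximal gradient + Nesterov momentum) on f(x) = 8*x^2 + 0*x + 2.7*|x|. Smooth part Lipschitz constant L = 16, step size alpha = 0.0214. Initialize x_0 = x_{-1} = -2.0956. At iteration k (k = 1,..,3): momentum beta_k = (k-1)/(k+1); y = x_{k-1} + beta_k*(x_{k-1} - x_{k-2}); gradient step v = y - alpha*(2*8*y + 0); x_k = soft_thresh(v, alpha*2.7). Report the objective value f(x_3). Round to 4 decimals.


FISTA on f(x) = 8*x^2 + 0*x + 2.7*|x|
L = 16, alpha = 0.0214
Iteration 1: beta = 0.0, y = -2.0956 + 0.0*(-2.0956 + 2.0956) = -2.0956
  grad(y) = -33.5296, v = y - alpha*grad = -1.3781
  prox(v) = soft_thresh(-1.3781, 0.0578) = -1.3203
Iteration 2: beta = 0.3333, y = -1.3203 + 0.3333*(-1.3203 + 2.0956) = -1.0618
  grad(y) = -16.9896, v = y - alpha*grad = -0.6983
  prox(v) = soft_thresh(-0.6983, 0.0578) = -0.6405
Iteration 3: beta = 0.5, y = -0.6405 + 0.5*(-0.6405 + 1.3203) = -0.3006
  grad(y) = -4.8095, v = y - alpha*grad = -0.1977
  prox(v) = soft_thresh(-0.1977, 0.0578) = -0.1399
f(x_3) = 8*(-0.1399)^2 + 0*(-0.1399) + 2.7*|-0.1399| = 0.5343


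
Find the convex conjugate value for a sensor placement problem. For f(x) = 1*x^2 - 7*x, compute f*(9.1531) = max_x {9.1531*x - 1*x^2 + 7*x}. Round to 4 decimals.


f*(y) = sup_x {y*x - a*x^2 - b*x} = sup_x {(y-b)*x - a*x^2}
FOC: (y - b) - 2a*x = 0 => x* = (y - b)/(2a)
x* = (9.1531 + 7)/(2*1) = 8.0766
f*(9.1531) = (y-b)^2/(4a) = (9.1531 + 7)^2/(4*1)
= 260.9226/4 = 65.2307


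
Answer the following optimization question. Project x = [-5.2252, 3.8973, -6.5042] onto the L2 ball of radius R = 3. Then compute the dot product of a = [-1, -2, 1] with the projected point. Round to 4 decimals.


Step 1: Compute ||x|| (intermediates to 6 decimals).
||x|| = sqrt((-5.2252)^2 + 3.8973^2 + (-6.5042)^2) = 9.20849
Step 2: Project.
Since ||x|| > R, scale = R/||x|| = 3/9.20849 = 0.325786, proj(x) = scale * x
proj(x) = [-1.702297, 1.269686, -2.118977]
Step 3: Dot product.
a^T * proj(x) = -1*(-1.702297) - 2*1.269686 + 1*(-2.118977) = -2.9561


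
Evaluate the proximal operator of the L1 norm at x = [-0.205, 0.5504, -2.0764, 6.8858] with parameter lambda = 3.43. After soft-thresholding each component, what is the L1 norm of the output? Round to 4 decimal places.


Soft-thresholding with lambda = 3.43:
prox(-0.205) = sign(-0.205)*max(|-0.205| - 3.43, 0) = 0.0
prox(0.5504) = sign(0.5504)*max(|0.5504| - 3.43, 0) = 0.0
prox(-2.0764) = sign(-2.0764)*max(|-2.0764| - 3.43, 0) = 0.0
prox(6.8858) = sign(6.8858)*max(|6.8858| - 3.43, 0) = 3.4558
prox(x) = [0.0, 0.0, 0.0, 3.4558]
||prox(x)||_1 = 0.0 + 0.0 + 0.0 + 3.4558 = 3.4558


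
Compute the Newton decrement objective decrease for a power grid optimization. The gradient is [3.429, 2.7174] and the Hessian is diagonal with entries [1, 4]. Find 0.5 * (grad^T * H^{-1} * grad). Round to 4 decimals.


Step 1: H is diagonal, so H^(-1) * g = [3.429, 0.6794].
Step 2: g^T H^(-1) g = sum_i g_i^2 / H_ii
  = (3.429)^2/1 + (2.7174)^2/4
  = 11.758 + 1.8461 = 13.6041
Step 3: Objective decrease = 0.5 * g^T H^(-1) g = 6.8021


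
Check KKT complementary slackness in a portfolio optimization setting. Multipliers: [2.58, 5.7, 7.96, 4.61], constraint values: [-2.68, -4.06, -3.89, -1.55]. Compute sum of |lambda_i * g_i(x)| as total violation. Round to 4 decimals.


KKT complementary slackness check:
lambda_1 * g_1 = 2.58 * -2.68 = -6.9144
lambda_2 * g_2 = 5.7 * -4.06 = -23.142
lambda_3 * g_3 = 7.96 * -3.89 = -30.9644
lambda_4 * g_4 = 4.61 * -1.55 = -7.1455
Total violation = 6.9144 + 23.142 + 30.9644 + 7.1455 = 68.1663


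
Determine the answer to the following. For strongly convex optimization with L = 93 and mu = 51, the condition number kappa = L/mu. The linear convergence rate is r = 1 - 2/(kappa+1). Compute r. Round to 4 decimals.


Step 1: Compute the condition number.
kappa = L/mu = 93/51 = 1.8235
Step 2: Compute the convergence rate.
r = 1 - 2/(kappa + 1) = 1 - 2*mu/(L + mu) = (L - mu)/(L + mu) = 42/144 = 0.2917


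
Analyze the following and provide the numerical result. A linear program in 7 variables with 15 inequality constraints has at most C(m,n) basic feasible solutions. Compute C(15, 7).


Each vertex corresponds to some choice of n active constraints out of m, so the number of vertices is at most C(m, n) = m! / (n!(m-n)!).
m = 15, n = 7
Numerator: 15 * 14 * 13 * 12 * 11 * 10 * 9
Denominator: 7! = 5040
C(15, 7) = 6435


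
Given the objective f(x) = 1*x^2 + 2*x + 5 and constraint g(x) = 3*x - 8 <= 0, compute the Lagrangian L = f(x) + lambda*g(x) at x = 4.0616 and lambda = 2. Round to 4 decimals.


Step 1: Evaluate f(x).
f(4.0616) = 1*4.0616^2 + 2*4.0616 + 5 = 29.6198
Step 2: Evaluate g(x).
g(4.0616) = 3*4.0616 - 8 = 4.1848
Step 3: Compute Lagrangian.
L = 29.6198 + 2*4.1848 = 37.9894


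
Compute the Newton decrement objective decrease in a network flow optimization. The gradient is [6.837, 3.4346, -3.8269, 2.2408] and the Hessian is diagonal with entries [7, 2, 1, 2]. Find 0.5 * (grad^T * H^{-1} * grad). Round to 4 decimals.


Step 1: H is diagonal, so H^(-1) * g = [0.9767, 1.7173, -3.8269, 1.1204].
Step 2: g^T H^(-1) g = sum_i g_i^2 / H_ii
  = (6.837)^2/7 + (3.4346)^2/2 + (-3.8269)^2/1 + (2.2408)^2/2
  = 6.6778 + 5.8982 + 14.6452 + 2.5106 = 29.7318
Step 3: Objective decrease = 0.5 * g^T H^(-1) g = 14.8659


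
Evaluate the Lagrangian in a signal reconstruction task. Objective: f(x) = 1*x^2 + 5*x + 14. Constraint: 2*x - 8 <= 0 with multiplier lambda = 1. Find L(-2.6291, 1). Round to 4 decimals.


Step 1: Evaluate f(x).
f(-2.6291) = 1*(-2.6291)^2 + 5*(-2.6291) + 14 = 7.7667
Step 2: Evaluate g(x).
g(-2.6291) = 2*-2.6291 - 8 = -13.2582
Step 3: Compute Lagrangian.
L = 7.7667 + 1*-13.2582 = -5.4915


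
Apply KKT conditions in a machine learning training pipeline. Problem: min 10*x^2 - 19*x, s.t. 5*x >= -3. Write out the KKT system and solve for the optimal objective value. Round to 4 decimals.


Step 1: Try lambda = 0 (constraint inactive).
Stationarity: 2*10*x - 19 = 0
x* = 19/(2*10) = 0.95
Check constraint: 5*0.95 = 4.75 >= -3 -- satisfied.
Step 2: Compute optimal value.
f(x*) = 10*0.95^2 - 19*0.95 = -9.025


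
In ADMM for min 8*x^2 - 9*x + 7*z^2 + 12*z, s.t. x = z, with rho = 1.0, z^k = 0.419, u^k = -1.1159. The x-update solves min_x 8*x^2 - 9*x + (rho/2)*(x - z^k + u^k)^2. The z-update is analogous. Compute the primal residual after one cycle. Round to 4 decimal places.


ADMM iteration with rho = 1.0, z^k = 0.419, u^k = -1.1159
Step 1: x-update.
Minimize 8*x^2 - 9*x + (1.0/2)*(x - 0.419 - 1.1159)^2
FOC: (2*8 + 1.0)*x = 9 + 1.0*(0.419 + 1.1159)
x^{k+1} = 0.6197
Step 2: z-update.
Minimize 7*z^2 + 12*z + (1.0/2)*(0.6197 - z - 1.1159)^2
FOC: (2*7 + 1.0)*z = -12 + 1.0*(0.6197 - 1.1159)
z^{k+1} = -0.8331
Step 3: u-update.
u^{k+1} = -1.1159 + 0.6197 + 0.8331 = 0.3369
Step 4: Primal residual = |0.6197 + 0.8331| = 1.4528


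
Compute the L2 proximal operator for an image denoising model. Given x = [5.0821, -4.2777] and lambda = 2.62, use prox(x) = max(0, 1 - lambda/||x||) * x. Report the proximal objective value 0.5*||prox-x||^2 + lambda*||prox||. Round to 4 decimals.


Step 1: Compute ||x||.
||x|| = 6.6428
Step 2: Compute scaling factor.
scale = max(0, 1 - 2.62/6.6428) = 0.6056
Step 3: prox(x) = [3.0777, -2.5905]
||prox(x)|| = 4.0228
Step 4: Proximal objective.
0.5*||prox-x||^2 = 3.4322
lambda*||prox|| = 10.5397
Total = 13.9719


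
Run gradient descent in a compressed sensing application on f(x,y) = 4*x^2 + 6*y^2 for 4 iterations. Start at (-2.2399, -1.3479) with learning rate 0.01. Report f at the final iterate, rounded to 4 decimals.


Gradient descent on f(x,y) = 4*x^2 + 6*y^2.
Starting point: (-2.2399, -1.3479), alpha = 0.01
Step 1: grad_x = 2*4*-2.2399 = -17.9192, grad_y = 2*6*-1.3479 = -16.1748
  x_1 = -2.2399 - 0.01*-17.9192 = -2.0607
  y_1 = -1.3479 - 0.01*-16.1748 = -1.1862
Step 2: grad_x = 2*4*-2.0607 = -16.4857, grad_y = 2*6*-1.1862 = -14.2338
  x_2 = -2.0607 - 0.01*-16.4857 = -1.8959
  y_2 = -1.1862 - 0.01*-14.2338 = -1.0438
Step 3: grad_x = 2*4*-1.8959 = -15.1668, grad_y = 2*6*-1.0438 = -12.5258
  x_3 = -1.8959 - 0.01*-15.1668 = -1.7442
  y_3 = -1.0438 - 0.01*-12.5258 = -0.9186
Step 4: grad_x = 2*4*-1.7442 = -13.9535, grad_y = 2*6*-0.9186 = -11.0227
  x_4 = -1.7442 - 0.01*-13.9535 = -1.6046
  y_4 = -0.9186 - 0.01*-11.0227 = -0.8083
f(-1.6046, -0.8083) = 4*(-1.6046)^2 + 6*(-0.8083)^2 = 14.22


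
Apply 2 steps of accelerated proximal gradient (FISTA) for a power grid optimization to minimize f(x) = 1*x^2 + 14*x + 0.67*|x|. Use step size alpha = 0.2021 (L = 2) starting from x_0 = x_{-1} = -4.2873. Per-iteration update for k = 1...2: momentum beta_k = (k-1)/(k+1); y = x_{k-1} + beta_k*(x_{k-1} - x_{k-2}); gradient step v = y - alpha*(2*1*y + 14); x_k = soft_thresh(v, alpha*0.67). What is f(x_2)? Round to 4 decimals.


FISTA on f(x) = 1*x^2 + 14*x + 0.67*|x|
L = 2, alpha = 0.2021
Iteration 1: beta = 0.0, y = -4.2873 + 0.0*(-4.2873 + 4.2873) = -4.2873
  grad(y) = 5.4254, v = y - alpha*grad = -5.3838
  prox(v) = soft_thresh(-5.3838, 0.1354) = -5.2484
Iteration 2: beta = 0.3333, y = -5.2484 + 0.3333*(-5.2484 + 4.2873) = -5.5687
  grad(y) = 2.8626, v = y - alpha*grad = -6.1472
  prox(v) = soft_thresh(-6.1472, 0.1354) = -6.0118
f(x_2) = 1*(-6.0118)^2 + 14*(-6.0118) + 0.67*|-6.0118| = -43.9956


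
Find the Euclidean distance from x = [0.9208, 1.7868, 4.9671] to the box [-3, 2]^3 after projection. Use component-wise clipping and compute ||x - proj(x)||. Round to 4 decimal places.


Project each component onto [-3, 2].
clip(0.9208) = 0.9208, clip(1.7868) = 1.7868, clip(4.9671) = 2.0
Projection = [0.9208, 1.7868, 2.0]
Squared diffs: [0.0, 0.0, 8.8037]
Distance = sqrt(8.8037) = 2.9671


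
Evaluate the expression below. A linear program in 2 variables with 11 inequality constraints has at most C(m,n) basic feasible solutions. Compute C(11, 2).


Each vertex corresponds to some choice of n active constraints out of m, so the number of vertices is at most C(m, n) = m! / (n!(m-n)!).
m = 11, n = 2
Numerator: 11 * 10
Denominator: 2! = 2
C(11, 2) = 55


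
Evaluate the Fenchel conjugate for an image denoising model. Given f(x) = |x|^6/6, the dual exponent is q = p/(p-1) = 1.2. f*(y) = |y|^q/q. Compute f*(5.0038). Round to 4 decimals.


The conjugate exponent q satisfies 1/p + 1/q = 1.
p = 6, so q = 6/(6 - 1) = 1.2
|y|^q = 5.0038^1.2 = 6.9049
f*(5.0038) = 6.9049 / 1.2 = 5.7541


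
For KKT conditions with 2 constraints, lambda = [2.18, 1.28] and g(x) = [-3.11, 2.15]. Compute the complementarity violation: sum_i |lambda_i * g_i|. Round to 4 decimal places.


KKT complementary slackness check:
lambda_1 * g_1 = 2.18 * -3.11 = -6.7798
lambda_2 * g_2 = 1.28 * 2.15 = 2.752
Total violation = 6.7798 + 2.752 = 9.5318


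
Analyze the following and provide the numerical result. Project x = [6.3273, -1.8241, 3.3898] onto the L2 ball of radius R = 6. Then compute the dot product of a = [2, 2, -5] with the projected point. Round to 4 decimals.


Step 1: Compute ||x|| (intermediates to 6 decimals).
||x|| = sqrt(6.3273^2 + (-1.8241)^2 + 3.3898^2) = 7.406268
Step 2: Project.
Since ||x|| > R, scale = R/||x|| = 6/7.406268 = 0.810125, proj(x) = scale * x
proj(x) = [5.125904, -1.477749, 2.746162]
Step 3: Dot product.
a^T * proj(x) = 2*5.125904 + 2*(-1.477749) - 5*2.746162 = -6.4345


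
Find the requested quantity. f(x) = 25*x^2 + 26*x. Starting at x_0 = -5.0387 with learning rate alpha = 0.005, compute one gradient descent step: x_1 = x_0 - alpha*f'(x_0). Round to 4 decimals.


We compute the gradient at x_0 and apply the update.
f'(x) = 50*x + 26
f'(-5.0387) = 50*-5.0387 + 26 = -225.935
x_1 = -5.0387 - 0.005*-225.935 = -3.909


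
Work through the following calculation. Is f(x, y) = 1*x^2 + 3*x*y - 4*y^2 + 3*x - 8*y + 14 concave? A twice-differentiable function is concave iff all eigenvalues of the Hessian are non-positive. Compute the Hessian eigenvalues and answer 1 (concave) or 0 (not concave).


The Hessian of f(x,y) = 1*x^2 + 3*x*y - 4*y^2 + 3*x - 8*y + 14 is:
H = [[2, 3], [3, -8]]
Trace = 2 - 8 = -6
Determinant = 2*-8 - (3)^2 = -25
Discriminant = (-6)^2 - 4*-25 = 136.0
Eigenvalues: lambda_1 = -8.831, lambda_2 = 2.831
The function is not concave.

0


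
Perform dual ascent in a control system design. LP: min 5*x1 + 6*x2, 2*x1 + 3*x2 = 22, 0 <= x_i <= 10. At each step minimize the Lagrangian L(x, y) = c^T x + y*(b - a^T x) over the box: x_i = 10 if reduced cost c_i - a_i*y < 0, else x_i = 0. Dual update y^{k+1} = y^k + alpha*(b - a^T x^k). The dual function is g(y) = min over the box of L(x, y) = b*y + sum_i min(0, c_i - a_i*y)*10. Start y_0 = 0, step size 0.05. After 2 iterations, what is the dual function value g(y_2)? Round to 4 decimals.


Dual ascent for LP: min 5*x1 + 6*x2, 2*x1 + 3*x2 = 22, 0 <= x_i <= 10
Step 1: y^k = 0.0, reduced costs: (5.0, 6.0)
  x^k = (0.0, 0.0), subgradient = b - a^T x = 22.0
  y^{k+1} = 0.0 + 0.05*22.0 = 1.1
Step 2: y^k = 1.1, reduced costs: (2.8, 2.7)
  x^k = (0.0, 0.0), subgradient = b - a^T x = 22.0
  y^{k+1} = 1.1 + 0.05*22.0 = 2.2
Dual objective at y_2 = 2.2: reduced costs (0.6, -0.6), box minimizer x = (0.0, 10.0)
g(y_2) = b*y + (c1 - a1*y)*x1 + (c2 - a2*y)*x2 = 22*2.2 + 0.6*0.0 + (-0.6)*10.0 = 48.4 + 0.0 - 6.0 = 42.4


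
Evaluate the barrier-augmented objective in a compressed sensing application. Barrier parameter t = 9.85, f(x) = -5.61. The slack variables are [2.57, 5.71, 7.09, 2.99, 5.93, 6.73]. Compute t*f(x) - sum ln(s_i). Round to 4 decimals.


Step 1: Compute log-barrier.
ln values: [0.9439, 1.7422, 1.9587, 1.0953, 1.78, 1.9066]
phi = -(0.9439 + 1.7422 + 1.9587 + 1.0953 + 1.78 + 1.9066) = -9.4267
Step 2: Compute augmented objective.
t*f(x) = 9.85*-5.61 = -55.2585
Total = -55.2585 - 9.4267 = -64.6852


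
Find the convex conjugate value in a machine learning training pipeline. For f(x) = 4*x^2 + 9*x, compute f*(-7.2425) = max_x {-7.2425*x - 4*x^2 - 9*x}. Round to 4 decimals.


f*(y) = sup_x {y*x - a*x^2 - b*x} = sup_x {(y-b)*x - a*x^2}
FOC: (y - b) - 2a*x = 0 => x* = (y - b)/(2a)
x* = (-7.2425 - 9)/(2*4) = -2.0303
f*(-7.2425) = (y-b)^2/(4a) = (-7.2425 - 9)^2/(4*4)
= 263.8188/16 = 16.4887


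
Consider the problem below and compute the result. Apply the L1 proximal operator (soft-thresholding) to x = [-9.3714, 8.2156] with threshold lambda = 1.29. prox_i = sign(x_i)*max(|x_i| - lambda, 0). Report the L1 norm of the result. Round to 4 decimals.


Soft-thresholding with lambda = 1.29:
prox(-9.3714) = sign(-9.3714)*max(|-9.3714| - 1.29, 0) = -8.0814
prox(8.2156) = sign(8.2156)*max(|8.2156| - 1.29, 0) = 6.9256
prox(x) = [-8.0814, 6.9256]
||prox(x)||_1 = 8.0814 + 6.9256 = 15.007


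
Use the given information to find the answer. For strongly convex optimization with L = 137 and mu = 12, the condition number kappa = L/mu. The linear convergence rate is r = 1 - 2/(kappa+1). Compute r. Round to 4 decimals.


Step 1: Compute the condition number.
kappa = L/mu = 137/12 = 11.4167
Step 2: Compute the convergence rate.
r = 1 - 2/(kappa + 1) = 1 - 2*mu/(L + mu) = (L - mu)/(L + mu) = 125/149 = 0.8389


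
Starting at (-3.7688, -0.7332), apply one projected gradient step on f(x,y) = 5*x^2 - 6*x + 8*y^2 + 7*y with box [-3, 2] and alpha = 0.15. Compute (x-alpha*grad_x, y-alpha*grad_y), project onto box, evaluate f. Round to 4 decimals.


Step 1: Compute gradient at (-3.7688, -0.7332).
grad_x = 2*5*-3.7688 - 6 = -43.688
grad_y = 2*8*-0.7332 + 7 = -4.7312
Step 2: Gradient step.
x_raw = -3.7688 - 0.15*-43.688 = 2.7844
y_raw = -0.7332 - 0.15*-4.7312 = -0.0235
Step 3: Project onto [-3, 2].
x_proj = clip(2.7844) = 2.0
y_proj = clip(-0.0235) = -0.0235
Step 4: Evaluate f.
f(2.0, -0.0235) = 7.8398


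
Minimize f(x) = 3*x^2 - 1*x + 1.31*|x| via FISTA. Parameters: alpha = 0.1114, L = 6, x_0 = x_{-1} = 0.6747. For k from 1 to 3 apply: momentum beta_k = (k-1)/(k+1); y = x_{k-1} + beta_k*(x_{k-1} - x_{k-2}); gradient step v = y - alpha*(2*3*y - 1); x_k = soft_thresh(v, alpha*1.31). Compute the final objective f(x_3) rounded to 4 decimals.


FISTA on f(x) = 3*x^2 - 1*x + 1.31*|x|
L = 6, alpha = 0.1114
Iteration 1: beta = 0.0, y = 0.6747 + 0.0*(0.6747 - 0.6747) = 0.6747
  grad(y) = 3.0482, v = y - alpha*grad = 0.3351
  prox(v) = soft_thresh(0.3351, 0.1459) = 0.1892
Iteration 2: beta = 0.3333, y = 0.1892 + 0.3333*(0.1892 - 0.6747) = 0.0274
  grad(y) = -0.8358, v = y - alpha*grad = 0.1205
  prox(v) = soft_thresh(0.1205, 0.1459) = 0.0
Iteration 3: beta = 0.5, y = 0.0 + 0.5*(0.0 - 0.1892) = -0.0946
  grad(y) = -1.5676, v = y - alpha*grad = 0.08
  prox(v) = soft_thresh(0.08, 0.1459) = 0.0
f(x_3) = 3*0.0^2 - 1*0.0 + 1.31*|0.0| = 0.0


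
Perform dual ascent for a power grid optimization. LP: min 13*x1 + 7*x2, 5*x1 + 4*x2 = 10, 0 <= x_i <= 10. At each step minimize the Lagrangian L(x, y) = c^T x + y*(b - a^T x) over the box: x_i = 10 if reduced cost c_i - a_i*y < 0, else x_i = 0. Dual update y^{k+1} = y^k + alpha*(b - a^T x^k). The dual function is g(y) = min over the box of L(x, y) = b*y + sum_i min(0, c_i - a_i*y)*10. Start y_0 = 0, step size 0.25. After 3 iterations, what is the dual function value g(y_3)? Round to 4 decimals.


Dual ascent for LP: min 13*x1 + 7*x2, 5*x1 + 4*x2 = 10, 0 <= x_i <= 10
Step 1: y^k = 0.0, reduced costs: (13.0, 7.0)
  x^k = (0.0, 0.0), subgradient = b - a^T x = 10.0
  y^{k+1} = 0.0 + 0.25*10.0 = 2.5
Step 2: y^k = 2.5, reduced costs: (0.5, -3.0)
  x^k = (0.0, 10.0), subgradient = b - a^T x = -30.0
  y^{k+1} = 2.5 + 0.25*-30.0 = -5.0
Step 3: y^k = -5.0, reduced costs: (38.0, 27.0)
  x^k = (0.0, 0.0), subgradient = b - a^T x = 10.0
  y^{k+1} = -5.0 + 0.25*10.0 = -2.5
Dual objective at y_3 = -2.5: reduced costs (25.5, 17.0), box minimizer x = (0.0, 0.0)
g(y_3) = b*y + (c1 - a1*y)*x1 + (c2 - a2*y)*x2 = 10*(-2.5) + 25.5*0.0 + 17.0*0.0 = -25.0 + 0.0 + 0.0 = -25.0


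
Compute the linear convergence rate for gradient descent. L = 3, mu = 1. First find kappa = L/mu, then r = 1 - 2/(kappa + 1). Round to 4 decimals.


Step 1: Compute the condition number.
kappa = L/mu = 3/1 = 3.0
Step 2: Compute the convergence rate.
r = 1 - 2/(kappa + 1) = 1 - 2*mu/(L + mu) = (L - mu)/(L + mu) = 2/4 = 0.5


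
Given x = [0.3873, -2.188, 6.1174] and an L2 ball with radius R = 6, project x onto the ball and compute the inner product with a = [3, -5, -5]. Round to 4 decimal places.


Step 1: Compute ||x|| (intermediates to 6 decimals).
||x|| = sqrt(0.3873^2 + (-2.188)^2 + 6.1174^2) = 6.508451
Step 2: Project.
Since ||x|| > R, scale = R/||x|| = 6/6.508451 = 0.921878, proj(x) = scale * x
proj(x) = [0.357043, -2.017069, 5.639496]
Step 3: Dot product.
a^T * proj(x) = 3*0.357043 - 5*(-2.017069) - 5*5.639496 = -17.041


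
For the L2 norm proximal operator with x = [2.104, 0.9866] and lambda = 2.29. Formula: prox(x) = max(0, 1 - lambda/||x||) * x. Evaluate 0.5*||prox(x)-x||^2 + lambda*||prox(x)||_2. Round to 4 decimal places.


Step 1: Compute ||x||.
||x|| = 2.3238
Step 2: Compute scaling factor.
scale = max(0, 1 - 2.29/2.3238) = 0.0146
Step 3: prox(x) = [0.0306, 0.0144]
||prox(x)|| = 0.0338
Step 4: Proximal objective.
0.5*||prox-x||^2 = 2.6221
lambda*||prox|| = 0.0774
Total = 2.6995


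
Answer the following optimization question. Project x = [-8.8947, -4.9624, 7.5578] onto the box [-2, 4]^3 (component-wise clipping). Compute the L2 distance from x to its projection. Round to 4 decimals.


Project each component onto [-2, 4].
clip(-8.8947) = -2.0, clip(-4.9624) = -2.0, clip(7.5578) = 4.0
Projection = [-2.0, -2.0, 4.0]
Squared diffs: [47.5369, 8.7758, 12.6579]
Distance = sqrt(68.9706) = 8.3049


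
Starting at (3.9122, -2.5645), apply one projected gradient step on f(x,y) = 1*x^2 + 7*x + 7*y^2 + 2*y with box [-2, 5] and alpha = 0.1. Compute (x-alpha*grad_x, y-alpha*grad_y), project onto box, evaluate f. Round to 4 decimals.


Step 1: Compute gradient at (3.9122, -2.5645).
grad_x = 2*1*3.9122 + 7 = 14.8244
grad_y = 2*7*-2.5645 + 2 = -33.903
Step 2: Gradient step.
x_raw = 3.9122 - 0.1*14.8244 = 2.4298
y_raw = -2.5645 - 0.1*-33.903 = 0.8258
Step 3: Project onto [-2, 5].
x_proj = clip(2.4298) = 2.4298
y_proj = clip(0.8258) = 0.8258
Step 4: Evaluate f.
f(2.4298, 0.8258) = 29.3373


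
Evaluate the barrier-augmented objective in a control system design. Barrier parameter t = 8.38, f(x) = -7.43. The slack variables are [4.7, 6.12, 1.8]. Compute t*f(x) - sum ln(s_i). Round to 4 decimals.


Step 1: Compute log-barrier.
ln values: [1.5476, 1.8116, 0.5878]
phi = -(1.5476 + 1.8116 + 0.5878) = -3.9469
Step 2: Compute augmented objective.
t*f(x) = 8.38*-7.43 = -62.2634
Total = -62.2634 - 3.9469 = -66.2103


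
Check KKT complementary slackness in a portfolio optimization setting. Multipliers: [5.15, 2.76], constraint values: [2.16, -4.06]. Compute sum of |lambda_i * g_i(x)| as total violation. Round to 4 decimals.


KKT complementary slackness check:
lambda_1 * g_1 = 5.15 * 2.16 = 11.124
lambda_2 * g_2 = 2.76 * -4.06 = -11.2056
Total violation = 11.124 + 11.2056 = 22.3296


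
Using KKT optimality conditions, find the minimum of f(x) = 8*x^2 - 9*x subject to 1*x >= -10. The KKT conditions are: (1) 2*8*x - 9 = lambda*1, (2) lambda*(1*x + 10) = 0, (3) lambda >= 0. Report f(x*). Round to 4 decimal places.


Step 1: Try lambda = 0 (constraint inactive).
Stationarity: 2*8*x - 9 = 0
x* = 9/(2*8) = 0.5625
Check constraint: 1*0.5625 = 0.5625 >= -10 -- satisfied.
Step 2: Compute optimal value.
f(x*) = 8*0.5625^2 - 9*0.5625 = -2.5313


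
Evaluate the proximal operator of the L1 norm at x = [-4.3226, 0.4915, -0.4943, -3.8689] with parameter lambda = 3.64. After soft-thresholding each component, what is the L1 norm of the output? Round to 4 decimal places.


Soft-thresholding with lambda = 3.64:
prox(-4.3226) = sign(-4.3226)*max(|-4.3226| - 3.64, 0) = -0.6826
prox(0.4915) = sign(0.4915)*max(|0.4915| - 3.64, 0) = 0.0
prox(-0.4943) = sign(-0.4943)*max(|-0.4943| - 3.64, 0) = 0.0
prox(-3.8689) = sign(-3.8689)*max(|-3.8689| - 3.64, 0) = -0.2289
prox(x) = [-0.6826, 0.0, 0.0, -0.2289]
||prox(x)||_1 = 0.6826 + 0.0 + 0.0 + 0.2289 = 0.9115


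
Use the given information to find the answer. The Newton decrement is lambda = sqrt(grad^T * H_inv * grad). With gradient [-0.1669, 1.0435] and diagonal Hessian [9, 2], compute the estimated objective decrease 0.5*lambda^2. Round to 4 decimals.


Step 1: H is diagonal, so H^(-1) * g = [-0.0185, 0.5218].
Step 2: g^T H^(-1) g = sum_i g_i^2 / H_ii
  = (-0.1669)^2/9 + (1.0435)^2/2
  = 0.0031 + 0.5444 = 0.5475
Step 3: Objective decrease = 0.5 * g^T H^(-1) g = 0.2738


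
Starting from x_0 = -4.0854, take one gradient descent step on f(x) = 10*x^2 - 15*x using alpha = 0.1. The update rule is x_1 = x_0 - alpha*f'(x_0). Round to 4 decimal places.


We compute the gradient at x_0 and apply the update.
f'(x) = 20*x - 15
f'(-4.0854) = 20*-4.0854 - 15 = -96.708
x_1 = -4.0854 - 0.1*-96.708 = 5.5854


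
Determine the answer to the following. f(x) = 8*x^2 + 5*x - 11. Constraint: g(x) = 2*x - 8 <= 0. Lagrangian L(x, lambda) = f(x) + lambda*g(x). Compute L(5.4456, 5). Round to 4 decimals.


Step 1: Evaluate f(x).
f(5.4456) = 8*5.4456^2 + 5*5.4456 - 11 = 253.4645
Step 2: Evaluate g(x).
g(5.4456) = 2*5.4456 - 8 = 2.8912
Step 3: Compute Lagrangian.
L = 253.4645 + 5*2.8912 = 267.9205


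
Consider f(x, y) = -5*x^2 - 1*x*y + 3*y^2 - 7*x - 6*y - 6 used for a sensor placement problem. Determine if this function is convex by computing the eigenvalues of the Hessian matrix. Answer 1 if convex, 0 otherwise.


The Hessian of f(x,y) = -5*x^2 - 1*x*y + 3*y^2 - 7*x - 6*y - 6 is:
H = [[-10, -1], [-1, 6]]
Trace = -10 + 6 = -4
Determinant = -10*6 - (-1)^2 = -61
Discriminant = (-4)^2 - 4*-61 = 260.0
Eigenvalues: lambda_1 = -10.0623, lambda_2 = 6.0623
The function is not convex.

0


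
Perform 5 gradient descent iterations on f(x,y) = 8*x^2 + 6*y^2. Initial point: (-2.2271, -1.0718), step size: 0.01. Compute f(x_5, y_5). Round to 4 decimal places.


Gradient descent on f(x,y) = 8*x^2 + 6*y^2.
Starting point: (-2.2271, -1.0718), alpha = 0.01
Step 1: grad_x = 2*8*-2.2271 = -35.6336, grad_y = 2*6*-1.0718 = -12.8616
  x_1 = -2.2271 - 0.01*-35.6336 = -1.8708
  y_1 = -1.0718 - 0.01*-12.8616 = -0.9432
Step 2: grad_x = 2*8*-1.8708 = -29.9322, grad_y = 2*6*-0.9432 = -11.3182
  x_2 = -1.8708 - 0.01*-29.9322 = -1.5714
  y_2 = -0.9432 - 0.01*-11.3182 = -0.83
Step 3: grad_x = 2*8*-1.5714 = -25.1431, grad_y = 2*6*-0.83 = -9.96
  x_3 = -1.5714 - 0.01*-25.1431 = -1.32
  y_3 = -0.83 - 0.01*-9.96 = -0.7304
Step 4: grad_x = 2*8*-1.32 = -21.1202, grad_y = 2*6*-0.7304 = -8.7648
  x_4 = -1.32 - 0.01*-21.1202 = -1.1088
  y_4 = -0.7304 - 0.01*-8.7648 = -0.6428
Step 5: grad_x = 2*8*-1.1088 = -17.7409, grad_y = 2*6*-0.6428 = -7.713
  x_5 = -1.1088 - 0.01*-17.7409 = -0.9314
  y_5 = -0.6428 - 0.01*-7.713 = -0.5656
f(-0.9314, -0.5656) = 8*(-0.9314)^2 + 6*(-0.5656)^2 = 8.8596


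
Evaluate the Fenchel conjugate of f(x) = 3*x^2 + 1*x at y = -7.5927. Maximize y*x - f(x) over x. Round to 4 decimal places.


f*(y) = sup_x {y*x - a*x^2 - b*x} = sup_x {(y-b)*x - a*x^2}
FOC: (y - b) - 2a*x = 0 => x* = (y - b)/(2a)
x* = (-7.5927 - 1)/(2*3) = -1.4321
f*(-7.5927) = (y-b)^2/(4a) = (-7.5927 - 1)^2/(4*3)
= 73.8345/12 = 6.1529


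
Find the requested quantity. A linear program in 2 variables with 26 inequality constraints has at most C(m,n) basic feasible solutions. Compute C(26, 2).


Each vertex corresponds to some choice of n active constraints out of m, so the number of vertices is at most C(m, n) = m! / (n!(m-n)!).
m = 26, n = 2
Numerator: 26 * 25
Denominator: 2! = 2
C(26, 2) = 325


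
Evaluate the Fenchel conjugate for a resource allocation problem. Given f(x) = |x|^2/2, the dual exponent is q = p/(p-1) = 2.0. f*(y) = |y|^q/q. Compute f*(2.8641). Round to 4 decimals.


The conjugate exponent q satisfies 1/p + 1/q = 1.
p = 2, so q = 2/(2 - 1) = 2.0
|y|^q = 2.8641^2.0 = 8.2031
f*(2.8641) = 8.2031 / 2.0 = 4.1015


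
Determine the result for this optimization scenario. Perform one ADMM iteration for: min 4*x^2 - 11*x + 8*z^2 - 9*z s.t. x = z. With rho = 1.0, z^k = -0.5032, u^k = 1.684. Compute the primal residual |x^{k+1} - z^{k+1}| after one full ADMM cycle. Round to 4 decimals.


ADMM iteration with rho = 1.0, z^k = -0.5032, u^k = 1.684
Step 1: x-update.
Minimize 4*x^2 - 11*x + (1.0/2)*(x + 0.5032 + 1.684)^2
FOC: (2*4 + 1.0)*x = 11 + 1.0*(-0.5032 - 1.684)
x^{k+1} = 0.9792
Step 2: z-update.
Minimize 8*z^2 - 9*z + (1.0/2)*(0.9792 - z + 1.684)^2
FOC: (2*8 + 1.0)*z = 9 + 1.0*(0.9792 + 1.684)
z^{k+1} = 0.6861
Step 3: u-update.
u^{k+1} = 1.684 + 0.9792 - 0.6861 = 1.9771
Step 4: Primal residual = |0.9792 - 0.6861| = 0.2931


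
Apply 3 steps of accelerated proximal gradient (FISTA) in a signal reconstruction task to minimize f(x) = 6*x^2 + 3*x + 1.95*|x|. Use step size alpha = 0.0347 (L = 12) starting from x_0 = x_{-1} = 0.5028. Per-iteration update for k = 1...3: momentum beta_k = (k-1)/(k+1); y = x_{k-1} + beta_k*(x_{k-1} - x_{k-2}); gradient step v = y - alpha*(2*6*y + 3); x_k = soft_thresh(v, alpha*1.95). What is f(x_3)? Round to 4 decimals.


FISTA on f(x) = 6*x^2 + 3*x + 1.95*|x|
L = 12, alpha = 0.0347
Iteration 1: beta = 0.0, y = 0.5028 + 0.0*(0.5028 - 0.5028) = 0.5028
  grad(y) = 9.0336, v = y - alpha*grad = 0.1893
  prox(v) = soft_thresh(0.1893, 0.0677) = 0.1217
Iteration 2: beta = 0.3333, y = 0.1217 + 0.3333*(0.1217 - 0.5028) = -0.0054
  grad(y) = 2.9355, v = y - alpha*grad = -0.1072
  prox(v) = soft_thresh(-0.1072, 0.0677) = -0.0396
Iteration 3: beta = 0.5, y = -0.0396 + 0.5*(-0.0396 - 0.1217) = -0.1202
  grad(y) = 1.5577, v = y - alpha*grad = -0.1742
  prox(v) = soft_thresh(-0.1742, 0.0677) = -0.1066
f(x_3) = 6*(-0.1066)^2 + 3*(-0.1066) + 1.95*|-0.1066| = -0.0438


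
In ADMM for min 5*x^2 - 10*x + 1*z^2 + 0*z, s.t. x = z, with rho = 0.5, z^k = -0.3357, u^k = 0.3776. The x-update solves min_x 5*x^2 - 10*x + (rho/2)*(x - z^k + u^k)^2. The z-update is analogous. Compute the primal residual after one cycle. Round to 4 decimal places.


ADMM iteration with rho = 0.5, z^k = -0.3357, u^k = 0.3776
Step 1: x-update.
Minimize 5*x^2 - 10*x + (0.5/2)*(x + 0.3357 + 0.3776)^2
FOC: (2*5 + 0.5)*x = 10 + 0.5*(-0.3357 - 0.3776)
x^{k+1} = 0.9184
Step 2: z-update.
Minimize 1*z^2 + 0*z + (0.5/2)*(0.9184 - z + 0.3776)^2
FOC: (2*1 + 0.5)*z = 0 + 0.5*(0.9184 + 0.3776)
z^{k+1} = 0.2592
Step 3: u-update.
u^{k+1} = 0.3776 + 0.9184 - 0.2592 = 1.0368
Step 4: Primal residual = |0.9184 - 0.2592| = 0.6592


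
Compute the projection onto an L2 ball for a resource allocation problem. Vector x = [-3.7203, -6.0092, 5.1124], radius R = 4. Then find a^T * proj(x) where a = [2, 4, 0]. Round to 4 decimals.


Step 1: Compute ||x|| (intermediates to 6 decimals).
||x|| = sqrt((-3.7203)^2 + (-6.0092)^2 + 5.1124^2) = 8.722829
Step 2: Project.
Since ||x|| > R, scale = R/||x|| = 4/8.722829 = 0.458567, proj(x) = scale * x
proj(x) = [-1.706007, -2.755621, 2.344378]
Step 3: Dot product.
a^T * proj(x) = 2*(-1.706007) + 4*(-2.755621) + 0*2.344378 = -14.4345


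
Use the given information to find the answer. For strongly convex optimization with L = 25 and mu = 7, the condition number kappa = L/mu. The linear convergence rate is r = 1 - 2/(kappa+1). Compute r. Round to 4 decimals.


Step 1: Compute the condition number.
kappa = L/mu = 25/7 = 3.5714
Step 2: Compute the convergence rate.
r = 1 - 2/(kappa + 1) = 1 - 2*mu/(L + mu) = (L - mu)/(L + mu) = 18/32 = 0.5625


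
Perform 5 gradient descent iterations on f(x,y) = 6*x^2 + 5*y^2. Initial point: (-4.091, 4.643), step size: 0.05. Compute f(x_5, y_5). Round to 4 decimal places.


Gradient descent on f(x,y) = 6*x^2 + 5*y^2.
Starting point: (-4.091, 4.643), alpha = 0.05
Step 1: grad_x = 2*6*-4.091 = -49.092, grad_y = 2*5*4.643 = 46.43
  x_1 = -4.091 - 0.05*-49.092 = -1.6364
  y_1 = 4.643 - 0.05*46.43 = 2.3215
Step 2: grad_x = 2*6*-1.6364 = -19.6368, grad_y = 2*5*2.3215 = 23.215
  x_2 = -1.6364 - 0.05*-19.6368 = -0.6546
  y_2 = 2.3215 - 0.05*23.215 = 1.1608
Step 3: grad_x = 2*6*-0.6546 = -7.8547, grad_y = 2*5*1.1608 = 11.6075
  x_3 = -0.6546 - 0.05*-7.8547 = -0.2618
  y_3 = 1.1608 - 0.05*11.6075 = 0.5804
Step 4: grad_x = 2*6*-0.2618 = -3.1419, grad_y = 2*5*0.5804 = 5.8038
  x_4 = -0.2618 - 0.05*-3.1419 = -0.1047
  y_4 = 0.5804 - 0.05*5.8038 = 0.2902
Step 5: grad_x = 2*6*-0.1047 = -1.2568, grad_y = 2*5*0.2902 = 2.9019
  x_5 = -0.1047 - 0.05*-1.2568 = -0.0419
  y_5 = 0.2902 - 0.05*2.9019 = 0.1451
f(-0.0419, 0.1451) = 6*(-0.0419)^2 + 5*0.1451^2 = 0.1158


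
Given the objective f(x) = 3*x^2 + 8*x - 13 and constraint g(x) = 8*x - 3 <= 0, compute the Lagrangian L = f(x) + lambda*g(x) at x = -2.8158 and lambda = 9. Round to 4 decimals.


Step 1: Evaluate f(x).
f(-2.8158) = 3*(-2.8158)^2 + 8*(-2.8158) - 13 = -11.7402
Step 2: Evaluate g(x).
g(-2.8158) = 8*-2.8158 - 3 = -25.5264
Step 3: Compute Lagrangian.
L = -11.7402 + 9*-25.5264 = -241.4778


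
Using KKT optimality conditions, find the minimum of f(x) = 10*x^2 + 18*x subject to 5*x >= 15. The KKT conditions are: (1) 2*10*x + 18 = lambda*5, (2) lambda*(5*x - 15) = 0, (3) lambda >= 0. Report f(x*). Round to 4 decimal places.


Step 1: Try lambda = 0 (constraint inactive).
x_unc = -18/(2*10) = -0.9
Check: 5*-0.9 = -4.5 < 15 -- violated!
Step 2: Constraint must be active: 5*x = 15
x* = 15/5 = 3.0
lambda = (2*10*3.0 + 18)/5 = 15.6
Step 3: Compute optimal value.
f(x*) = 10*3.0^2 + 18*3.0 = 144.0


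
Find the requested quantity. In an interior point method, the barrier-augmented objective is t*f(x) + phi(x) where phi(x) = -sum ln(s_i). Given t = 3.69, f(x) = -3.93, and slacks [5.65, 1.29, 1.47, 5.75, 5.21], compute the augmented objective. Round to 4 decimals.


Step 1: Compute log-barrier.
ln values: [1.7317, 0.2546, 0.3853, 1.7492, 1.6506]
phi = -(1.7317 + 0.2546 + 0.3853 + 1.7492 + 1.6506) = -5.7713
Step 2: Compute augmented objective.
t*f(x) = 3.69*-3.93 = -14.5017
Total = -14.5017 - 5.7713 = -20.273


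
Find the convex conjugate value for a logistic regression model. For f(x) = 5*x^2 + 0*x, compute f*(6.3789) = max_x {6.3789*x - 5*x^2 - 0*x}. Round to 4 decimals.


f*(y) = sup_x {y*x - a*x^2 - b*x} = sup_x {(y-b)*x - a*x^2}
FOC: (y - b) - 2a*x = 0 => x* = (y - b)/(2a)
x* = (6.3789 - 0)/(2*5) = 0.6379
f*(6.3789) = (y-b)^2/(4a) = (6.3789 - 0)^2/(4*5)
= 40.6904/20 = 2.0345


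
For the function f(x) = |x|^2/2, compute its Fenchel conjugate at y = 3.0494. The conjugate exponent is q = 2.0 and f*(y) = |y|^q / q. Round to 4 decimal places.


The conjugate exponent q satisfies 1/p + 1/q = 1.
p = 2, so q = 2/(2 - 1) = 2.0
|y|^q = 3.0494^2.0 = 9.2988
f*(3.0494) = 9.2988 / 2.0 = 4.6494


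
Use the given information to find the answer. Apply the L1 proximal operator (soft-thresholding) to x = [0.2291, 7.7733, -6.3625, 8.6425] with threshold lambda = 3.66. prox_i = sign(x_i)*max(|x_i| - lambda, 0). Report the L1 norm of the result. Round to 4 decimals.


Soft-thresholding with lambda = 3.66:
prox(0.2291) = sign(0.2291)*max(|0.2291| - 3.66, 0) = 0.0
prox(7.7733) = sign(7.7733)*max(|7.7733| - 3.66, 0) = 4.1133
prox(-6.3625) = sign(-6.3625)*max(|-6.3625| - 3.66, 0) = -2.7025
prox(8.6425) = sign(8.6425)*max(|8.6425| - 3.66, 0) = 4.9825
prox(x) = [0.0, 4.1133, -2.7025, 4.9825]
||prox(x)||_1 = 0.0 + 4.1133 + 2.7025 + 4.9825 = 11.7983


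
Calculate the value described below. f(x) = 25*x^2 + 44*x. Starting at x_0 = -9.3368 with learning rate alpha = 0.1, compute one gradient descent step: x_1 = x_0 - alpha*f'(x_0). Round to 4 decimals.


We compute the gradient at x_0 and apply the update.
f'(x) = 50*x + 44
f'(-9.3368) = 50*-9.3368 + 44 = -422.84
x_1 = -9.3368 - 0.1*-422.84 = 32.9472


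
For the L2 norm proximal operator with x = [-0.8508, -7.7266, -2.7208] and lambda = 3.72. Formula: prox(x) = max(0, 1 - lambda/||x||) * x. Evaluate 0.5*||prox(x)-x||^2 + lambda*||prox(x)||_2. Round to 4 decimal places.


Step 1: Compute ||x||.
||x|| = 8.2357
Step 2: Compute scaling factor.
scale = max(0, 1 - 3.72/8.2357) = 0.5483
Step 3: prox(x) = [-0.4665, -4.2366, -1.4918]
||prox(x)|| = 4.5157
Step 4: Proximal objective.
0.5*||prox-x||^2 = 6.9192
lambda*||prox|| = 16.7984
Total = 23.7177


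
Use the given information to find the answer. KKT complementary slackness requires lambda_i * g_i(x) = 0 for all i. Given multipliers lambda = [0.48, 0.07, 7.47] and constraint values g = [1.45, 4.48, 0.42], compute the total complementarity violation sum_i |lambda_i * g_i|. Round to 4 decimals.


KKT complementary slackness check:
lambda_1 * g_1 = 0.48 * 1.45 = 0.696
lambda_2 * g_2 = 0.07 * 4.48 = 0.3136
lambda_3 * g_3 = 7.47 * 0.42 = 3.1374
Total violation = 0.696 + 0.3136 + 3.1374 = 4.147


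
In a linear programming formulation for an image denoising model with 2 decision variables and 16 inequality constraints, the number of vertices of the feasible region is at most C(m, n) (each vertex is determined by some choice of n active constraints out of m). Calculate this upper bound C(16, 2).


Each vertex corresponds to some choice of n active constraints out of m, so the number of vertices is at most C(m, n) = m! / (n!(m-n)!).
m = 16, n = 2
Numerator: 16 * 15
Denominator: 2! = 2
C(16, 2) = 120


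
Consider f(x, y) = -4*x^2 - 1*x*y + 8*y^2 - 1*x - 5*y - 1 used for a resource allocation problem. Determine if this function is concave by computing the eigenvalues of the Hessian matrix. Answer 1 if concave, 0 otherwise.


The Hessian of f(x,y) = -4*x^2 - 1*x*y + 8*y^2 - 1*x - 5*y - 1 is:
H = [[-8, -1], [-1, 16]]
Trace = -8 + 16 = 8
Determinant = -8*16 - (-1)^2 = -129
Discriminant = (8)^2 - 4*-129 = 580.0
Eigenvalues: lambda_1 = -8.0416, lambda_2 = 16.0416
The function is not concave.

0


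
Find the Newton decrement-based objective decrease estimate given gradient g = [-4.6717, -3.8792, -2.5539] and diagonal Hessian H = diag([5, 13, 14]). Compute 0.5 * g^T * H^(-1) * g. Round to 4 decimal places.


Step 1: H is diagonal, so H^(-1) * g = [-0.9343, -0.2984, -0.1824].
Step 2: g^T H^(-1) g = sum_i g_i^2 / H_ii
  = (-4.6717)^2/5 + (-3.8792)^2/13 + (-2.5539)^2/14
  = 4.365 + 1.1576 + 0.4659 = 5.9884
Step 3: Objective decrease = 0.5 * g^T H^(-1) g = 2.9942


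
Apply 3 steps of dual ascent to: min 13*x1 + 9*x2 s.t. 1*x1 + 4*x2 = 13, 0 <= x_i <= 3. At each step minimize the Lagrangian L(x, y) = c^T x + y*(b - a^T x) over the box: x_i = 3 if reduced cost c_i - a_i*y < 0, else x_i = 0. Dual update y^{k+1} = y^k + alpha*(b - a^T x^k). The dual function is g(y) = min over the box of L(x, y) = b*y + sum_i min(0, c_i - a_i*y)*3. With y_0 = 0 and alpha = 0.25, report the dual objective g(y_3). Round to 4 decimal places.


Dual ascent for LP: min 13*x1 + 9*x2, 1*x1 + 4*x2 = 13, 0 <= x_i <= 3
Step 1: y^k = 0.0, reduced costs: (13.0, 9.0)
  x^k = (0.0, 0.0), subgradient = b - a^T x = 13.0
  y^{k+1} = 0.0 + 0.25*13.0 = 3.25
Step 2: y^k = 3.25, reduced costs: (9.75, -4.0)
  x^k = (0.0, 3.0), subgradient = b - a^T x = 1.0
  y^{k+1} = 3.25 + 0.25*1.0 = 3.5
Step 3: y^k = 3.5, reduced costs: (9.5, -5.0)
  x^k = (0.0, 3.0), subgradient = b - a^T x = 1.0
  y^{k+1} = 3.5 + 0.25*1.0 = 3.75
Dual objective at y_3 = 3.75: reduced costs (9.25, -6.0), box minimizer x = (0.0, 3.0)
g(y_3) = b*y + (c1 - a1*y)*x1 + (c2 - a2*y)*x2 = 13*3.75 + 9.25*0.0 + (-6.0)*3.0 = 48.75 + 0.0 - 18.0 = 30.75


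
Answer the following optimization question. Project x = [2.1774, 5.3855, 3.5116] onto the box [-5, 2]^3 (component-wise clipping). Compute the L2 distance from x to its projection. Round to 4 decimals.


Project each component onto [-5, 2].
clip(2.1774) = 2.0, clip(5.3855) = 2.0, clip(3.5116) = 2.0
Projection = [2.0, 2.0, 2.0]
Squared diffs: [0.0315, 11.4616, 2.2849]
Distance = sqrt(13.778) = 3.7119


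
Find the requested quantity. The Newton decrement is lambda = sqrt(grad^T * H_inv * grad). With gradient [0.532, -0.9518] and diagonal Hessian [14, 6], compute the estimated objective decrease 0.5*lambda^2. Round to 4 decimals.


Step 1: H is diagonal, so H^(-1) * g = [0.038, -0.1586].
Step 2: g^T H^(-1) g = sum_i g_i^2 / H_ii
  = (0.532)^2/14 + (-0.9518)^2/6
  = 0.0202 + 0.151 = 0.1712
Step 3: Objective decrease = 0.5 * g^T H^(-1) g = 0.0856


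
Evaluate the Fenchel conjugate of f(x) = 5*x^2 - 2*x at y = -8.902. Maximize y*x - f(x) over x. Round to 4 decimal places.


f*(y) = sup_x {y*x - a*x^2 - b*x} = sup_x {(y-b)*x - a*x^2}
FOC: (y - b) - 2a*x = 0 => x* = (y - b)/(2a)
x* = (-8.902 + 2)/(2*5) = -0.6902
f*(-8.902) = (y-b)^2/(4a) = (-8.902 + 2)^2/(4*5)
= 47.6376/20 = 2.3819


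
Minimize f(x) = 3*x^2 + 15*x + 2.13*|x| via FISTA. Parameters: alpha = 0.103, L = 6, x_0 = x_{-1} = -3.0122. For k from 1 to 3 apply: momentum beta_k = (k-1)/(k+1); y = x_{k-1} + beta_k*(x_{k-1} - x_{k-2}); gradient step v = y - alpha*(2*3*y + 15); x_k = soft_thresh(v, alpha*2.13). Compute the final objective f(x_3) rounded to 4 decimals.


FISTA on f(x) = 3*x^2 + 15*x + 2.13*|x|
L = 6, alpha = 0.103
Iteration 1: beta = 0.0, y = -3.0122 + 0.0*(-3.0122 + 3.0122) = -3.0122
  grad(y) = -3.0732, v = y - alpha*grad = -2.6957
  prox(v) = soft_thresh(-2.6957, 0.2194) = -2.4763
Iteration 2: beta = 0.3333, y = -2.4763 + 0.3333*(-2.4763 + 3.0122) = -2.2976
  grad(y) = 1.2142, v = y - alpha*grad = -2.4227
  prox(v) = soft_thresh(-2.4227, 0.2194) = -2.2033
Iteration 3: beta = 0.5, y = -2.2033 + 0.5*(-2.2033 + 2.4763) = -2.0668
  grad(y) = 2.5991, v = y - alpha*grad = -2.3345
  prox(v) = soft_thresh(-2.3345, 0.2194) = -2.1151
f(x_3) = 3*(-2.1151)^2 + 15*(-2.1151) + 2.13*|-2.1151| = -13.8004
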